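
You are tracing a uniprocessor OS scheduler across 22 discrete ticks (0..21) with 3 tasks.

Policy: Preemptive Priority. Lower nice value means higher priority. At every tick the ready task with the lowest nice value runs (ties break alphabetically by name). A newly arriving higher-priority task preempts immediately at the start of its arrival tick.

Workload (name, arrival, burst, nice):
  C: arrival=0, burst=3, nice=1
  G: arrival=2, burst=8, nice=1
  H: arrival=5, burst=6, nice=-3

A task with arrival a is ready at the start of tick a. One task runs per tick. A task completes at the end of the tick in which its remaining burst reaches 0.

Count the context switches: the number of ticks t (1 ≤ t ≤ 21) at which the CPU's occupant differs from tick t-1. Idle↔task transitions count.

context switches = 4

t=0: ready={C} → run C
t=1: ready={C} → run C
t=2: ready={C,G} → run C
t=3: ready={G} → run G
t=4: ready={G} → run G
t=5: ready={G,H} → run H
t=6: ready={G,H} → run H
t=7: ready={G,H} → run H
t=8: ready={G,H} → run H
t=9: ready={G,H} → run H
t=10: ready={G,H} → run H
t=11: ready={G} → run G
t=12: ready={G} → run G
t=13: ready={G} → run G
t=14: ready={G} → run G
t=15: ready={G} → run G
t=16: ready={G} → run G
t=17: (idle)
t=18: (idle)
t=19: (idle)
t=20: (idle)
t=21: (idle)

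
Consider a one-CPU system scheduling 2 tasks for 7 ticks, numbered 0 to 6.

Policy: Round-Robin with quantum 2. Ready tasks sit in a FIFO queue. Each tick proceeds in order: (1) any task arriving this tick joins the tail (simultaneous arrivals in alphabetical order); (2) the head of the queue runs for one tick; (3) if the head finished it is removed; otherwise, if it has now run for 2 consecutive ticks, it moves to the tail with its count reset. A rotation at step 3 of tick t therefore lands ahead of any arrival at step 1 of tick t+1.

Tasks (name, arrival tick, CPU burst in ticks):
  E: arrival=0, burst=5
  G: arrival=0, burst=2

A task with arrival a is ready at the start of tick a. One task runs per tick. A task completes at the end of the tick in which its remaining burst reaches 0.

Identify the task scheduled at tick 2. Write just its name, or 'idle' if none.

running at tick 2 = G

t=0: queue=[E,G] q_used=0 → run E
t=1: queue=[E,G] q_used=1 → run E
t=2: queue=[G,E] q_used=0 → run G
t=3: queue=[G,E] q_used=1 → run G
t=4: queue=[E] q_used=0 → run E
t=5: queue=[E] q_used=1 → run E
t=6: queue=[E] q_used=0 → run E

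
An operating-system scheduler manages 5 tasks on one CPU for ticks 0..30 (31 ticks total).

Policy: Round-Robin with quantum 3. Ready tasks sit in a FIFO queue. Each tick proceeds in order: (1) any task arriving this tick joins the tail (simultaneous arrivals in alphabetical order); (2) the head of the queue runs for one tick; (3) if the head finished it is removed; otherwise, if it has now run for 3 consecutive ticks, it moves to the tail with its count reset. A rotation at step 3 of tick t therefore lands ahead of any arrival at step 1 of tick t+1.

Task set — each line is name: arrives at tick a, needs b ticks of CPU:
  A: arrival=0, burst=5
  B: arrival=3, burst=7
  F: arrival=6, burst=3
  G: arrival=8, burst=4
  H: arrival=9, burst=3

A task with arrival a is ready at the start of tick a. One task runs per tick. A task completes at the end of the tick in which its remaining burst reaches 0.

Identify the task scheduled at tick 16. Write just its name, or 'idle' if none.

t=0: queue=[A] q_used=0 → run A
t=1: queue=[A] q_used=1 → run A
t=2: queue=[A] q_used=2 → run A
t=3: queue=[A,B] q_used=0 → run A
t=4: queue=[A,B] q_used=1 → run A
t=5: queue=[B] q_used=0 → run B
t=6: queue=[B,F] q_used=1 → run B
t=7: queue=[B,F] q_used=2 → run B
t=8: queue=[F,B,G] q_used=0 → run F
t=9: queue=[F,B,G,H] q_used=1 → run F
t=10: queue=[F,B,G,H] q_used=2 → run F
t=11: queue=[B,G,H] q_used=0 → run B
t=12: queue=[B,G,H] q_used=1 → run B
t=13: queue=[B,G,H] q_used=2 → run B
t=14: queue=[G,H,B] q_used=0 → run G
t=15: queue=[G,H,B] q_used=1 → run G
t=16: queue=[G,H,B] q_used=2 → run G
t=17: queue=[H,B,G] q_used=0 → run H
t=18: queue=[H,B,G] q_used=1 → run H
t=19: queue=[H,B,G] q_used=2 → run H
t=20: queue=[B,G] q_used=0 → run B
t=21: queue=[G] q_used=0 → run G
t=22: (idle)
t=23: (idle)
t=24: (idle)
t=25: (idle)
t=26: (idle)
t=27: (idle)
t=28: (idle)
t=29: (idle)
t=30: (idle)

running at tick 16 = G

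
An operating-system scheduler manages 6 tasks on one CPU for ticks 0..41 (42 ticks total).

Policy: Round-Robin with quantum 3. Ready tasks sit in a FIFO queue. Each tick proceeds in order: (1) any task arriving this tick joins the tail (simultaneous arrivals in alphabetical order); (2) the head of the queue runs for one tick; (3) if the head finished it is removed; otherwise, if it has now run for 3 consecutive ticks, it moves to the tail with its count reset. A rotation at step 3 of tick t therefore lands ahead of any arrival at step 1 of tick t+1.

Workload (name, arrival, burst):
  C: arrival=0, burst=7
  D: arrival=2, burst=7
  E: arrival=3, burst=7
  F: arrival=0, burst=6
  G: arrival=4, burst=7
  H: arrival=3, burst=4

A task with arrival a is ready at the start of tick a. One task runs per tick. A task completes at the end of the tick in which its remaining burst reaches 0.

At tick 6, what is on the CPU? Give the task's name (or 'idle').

running at tick 6 = D

t=0: queue=[C,F] q_used=0 → run C
t=1: queue=[C,F] q_used=1 → run C
t=2: queue=[C,F,D] q_used=2 → run C
t=3: queue=[F,D,C,E,H] q_used=0 → run F
t=4: queue=[F,D,C,E,H,G] q_used=1 → run F
t=5: queue=[F,D,C,E,H,G] q_used=2 → run F
t=6: queue=[D,C,E,H,G,F] q_used=0 → run D
t=7: queue=[D,C,E,H,G,F] q_used=1 → run D
t=8: queue=[D,C,E,H,G,F] q_used=2 → run D
t=9: queue=[C,E,H,G,F,D] q_used=0 → run C
t=10: queue=[C,E,H,G,F,D] q_used=1 → run C
t=11: queue=[C,E,H,G,F,D] q_used=2 → run C
t=12: queue=[E,H,G,F,D,C] q_used=0 → run E
t=13: queue=[E,H,G,F,D,C] q_used=1 → run E
t=14: queue=[E,H,G,F,D,C] q_used=2 → run E
t=15: queue=[H,G,F,D,C,E] q_used=0 → run H
t=16: queue=[H,G,F,D,C,E] q_used=1 → run H
t=17: queue=[H,G,F,D,C,E] q_used=2 → run H
t=18: queue=[G,F,D,C,E,H] q_used=0 → run G
t=19: queue=[G,F,D,C,E,H] q_used=1 → run G
t=20: queue=[G,F,D,C,E,H] q_used=2 → run G
t=21: queue=[F,D,C,E,H,G] q_used=0 → run F
t=22: queue=[F,D,C,E,H,G] q_used=1 → run F
t=23: queue=[F,D,C,E,H,G] q_used=2 → run F
t=24: queue=[D,C,E,H,G] q_used=0 → run D
t=25: queue=[D,C,E,H,G] q_used=1 → run D
t=26: queue=[D,C,E,H,G] q_used=2 → run D
t=27: queue=[C,E,H,G,D] q_used=0 → run C
t=28: queue=[E,H,G,D] q_used=0 → run E
t=29: queue=[E,H,G,D] q_used=1 → run E
t=30: queue=[E,H,G,D] q_used=2 → run E
t=31: queue=[H,G,D,E] q_used=0 → run H
t=32: queue=[G,D,E] q_used=0 → run G
t=33: queue=[G,D,E] q_used=1 → run G
t=34: queue=[G,D,E] q_used=2 → run G
t=35: queue=[D,E,G] q_used=0 → run D
t=36: queue=[E,G] q_used=0 → run E
t=37: queue=[G] q_used=0 → run G
t=38: (idle)
t=39: (idle)
t=40: (idle)
t=41: (idle)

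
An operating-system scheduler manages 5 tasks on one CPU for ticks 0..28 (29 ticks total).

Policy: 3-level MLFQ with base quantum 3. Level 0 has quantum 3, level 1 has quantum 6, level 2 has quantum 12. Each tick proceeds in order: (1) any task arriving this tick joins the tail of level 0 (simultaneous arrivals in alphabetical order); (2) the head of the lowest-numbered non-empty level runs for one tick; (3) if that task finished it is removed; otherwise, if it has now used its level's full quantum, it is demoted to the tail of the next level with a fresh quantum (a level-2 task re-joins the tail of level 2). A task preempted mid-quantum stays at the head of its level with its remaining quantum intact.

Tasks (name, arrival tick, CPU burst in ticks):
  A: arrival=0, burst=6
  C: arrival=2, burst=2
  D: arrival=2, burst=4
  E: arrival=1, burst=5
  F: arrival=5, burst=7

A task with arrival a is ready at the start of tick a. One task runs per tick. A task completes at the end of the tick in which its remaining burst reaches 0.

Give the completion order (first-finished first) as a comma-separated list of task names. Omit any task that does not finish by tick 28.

completion order = C, A, E, D, F

t=0: L0/L1/L2 = A/-/- → run A
t=1: L0/L1/L2 = AE/-/- → run A
t=2: L0/L1/L2 = AECD/-/- → run A
t=3: L0/L1/L2 = ECD/A/- → run E
t=4: L0/L1/L2 = ECD/A/- → run E
t=5: L0/L1/L2 = ECDF/A/- → run E
t=6: L0/L1/L2 = CDF/AE/- → run C
t=7: L0/L1/L2 = CDF/AE/- → run C
t=8: L0/L1/L2 = DF/AE/- → run D
t=9: L0/L1/L2 = DF/AE/- → run D
t=10: L0/L1/L2 = DF/AE/- → run D
t=11: L0/L1/L2 = F/AED/- → run F
t=12: L0/L1/L2 = F/AED/- → run F
t=13: L0/L1/L2 = F/AED/- → run F
t=14: L0/L1/L2 = -/AEDF/- → run A
t=15: L0/L1/L2 = -/AEDF/- → run A
t=16: L0/L1/L2 = -/AEDF/- → run A
t=17: L0/L1/L2 = -/EDF/- → run E
t=18: L0/L1/L2 = -/EDF/- → run E
t=19: L0/L1/L2 = -/DF/- → run D
t=20: L0/L1/L2 = -/F/- → run F
t=21: L0/L1/L2 = -/F/- → run F
t=22: L0/L1/L2 = -/F/- → run F
t=23: L0/L1/L2 = -/F/- → run F
t=24: (idle)
t=25: (idle)
t=26: (idle)
t=27: (idle)
t=28: (idle)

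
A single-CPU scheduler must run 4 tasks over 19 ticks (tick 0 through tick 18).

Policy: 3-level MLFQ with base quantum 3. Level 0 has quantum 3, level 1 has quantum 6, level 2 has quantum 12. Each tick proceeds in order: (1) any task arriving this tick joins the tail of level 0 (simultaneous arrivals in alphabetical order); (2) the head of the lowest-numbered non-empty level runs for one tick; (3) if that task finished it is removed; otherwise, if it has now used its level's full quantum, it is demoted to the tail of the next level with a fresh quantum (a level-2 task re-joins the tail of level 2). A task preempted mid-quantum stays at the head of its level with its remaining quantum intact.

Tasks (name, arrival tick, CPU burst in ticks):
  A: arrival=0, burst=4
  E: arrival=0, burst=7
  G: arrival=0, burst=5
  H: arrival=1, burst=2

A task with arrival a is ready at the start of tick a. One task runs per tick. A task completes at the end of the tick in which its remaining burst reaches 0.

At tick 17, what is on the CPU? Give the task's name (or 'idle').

t=0: L0/L1/L2 = AEG/-/- → run A
t=1: L0/L1/L2 = AEGH/-/- → run A
t=2: L0/L1/L2 = AEGH/-/- → run A
t=3: L0/L1/L2 = EGH/A/- → run E
t=4: L0/L1/L2 = EGH/A/- → run E
t=5: L0/L1/L2 = EGH/A/- → run E
t=6: L0/L1/L2 = GH/AE/- → run G
t=7: L0/L1/L2 = GH/AE/- → run G
t=8: L0/L1/L2 = GH/AE/- → run G
t=9: L0/L1/L2 = H/AEG/- → run H
t=10: L0/L1/L2 = H/AEG/- → run H
t=11: L0/L1/L2 = -/AEG/- → run A
t=12: L0/L1/L2 = -/EG/- → run E
t=13: L0/L1/L2 = -/EG/- → run E
t=14: L0/L1/L2 = -/EG/- → run E
t=15: L0/L1/L2 = -/EG/- → run E
t=16: L0/L1/L2 = -/G/- → run G
t=17: L0/L1/L2 = -/G/- → run G
t=18: (idle)

running at tick 17 = G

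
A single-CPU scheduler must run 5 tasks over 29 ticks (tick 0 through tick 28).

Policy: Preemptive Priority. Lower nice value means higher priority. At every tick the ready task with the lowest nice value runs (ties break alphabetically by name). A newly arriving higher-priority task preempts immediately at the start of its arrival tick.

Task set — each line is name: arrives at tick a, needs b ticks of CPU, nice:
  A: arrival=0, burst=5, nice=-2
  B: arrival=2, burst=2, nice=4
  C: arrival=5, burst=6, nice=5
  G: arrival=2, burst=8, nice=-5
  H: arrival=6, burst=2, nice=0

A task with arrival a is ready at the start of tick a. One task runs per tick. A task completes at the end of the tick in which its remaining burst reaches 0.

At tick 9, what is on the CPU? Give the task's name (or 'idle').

t=0: ready={A} → run A
t=1: ready={A} → run A
t=2: ready={A,B,G} → run G
t=3: ready={A,B,G} → run G
t=4: ready={A,B,G} → run G
t=5: ready={A,B,C,G} → run G
t=6: ready={A,B,C,G,H} → run G
t=7: ready={A,B,C,G,H} → run G
t=8: ready={A,B,C,G,H} → run G
t=9: ready={A,B,C,G,H} → run G
t=10: ready={A,B,C,H} → run A
t=11: ready={A,B,C,H} → run A
t=12: ready={A,B,C,H} → run A
t=13: ready={B,C,H} → run H
t=14: ready={B,C,H} → run H
t=15: ready={B,C} → run B
t=16: ready={B,C} → run B
t=17: ready={C} → run C
t=18: ready={C} → run C
t=19: ready={C} → run C
t=20: ready={C} → run C
t=21: ready={C} → run C
t=22: ready={C} → run C
t=23: (idle)
t=24: (idle)
t=25: (idle)
t=26: (idle)
t=27: (idle)
t=28: (idle)

running at tick 9 = G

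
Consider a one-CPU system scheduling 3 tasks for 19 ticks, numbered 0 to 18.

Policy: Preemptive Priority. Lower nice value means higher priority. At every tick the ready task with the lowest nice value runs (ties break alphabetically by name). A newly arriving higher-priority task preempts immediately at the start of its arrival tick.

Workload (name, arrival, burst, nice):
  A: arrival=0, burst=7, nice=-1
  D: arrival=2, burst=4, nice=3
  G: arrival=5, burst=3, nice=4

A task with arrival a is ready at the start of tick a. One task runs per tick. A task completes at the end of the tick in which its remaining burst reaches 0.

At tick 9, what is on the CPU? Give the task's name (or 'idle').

running at tick 9 = D

t=0: ready={A} → run A
t=1: ready={A} → run A
t=2: ready={A,D} → run A
t=3: ready={A,D} → run A
t=4: ready={A,D} → run A
t=5: ready={A,D,G} → run A
t=6: ready={A,D,G} → run A
t=7: ready={D,G} → run D
t=8: ready={D,G} → run D
t=9: ready={D,G} → run D
t=10: ready={D,G} → run D
t=11: ready={G} → run G
t=12: ready={G} → run G
t=13: ready={G} → run G
t=14: (idle)
t=15: (idle)
t=16: (idle)
t=17: (idle)
t=18: (idle)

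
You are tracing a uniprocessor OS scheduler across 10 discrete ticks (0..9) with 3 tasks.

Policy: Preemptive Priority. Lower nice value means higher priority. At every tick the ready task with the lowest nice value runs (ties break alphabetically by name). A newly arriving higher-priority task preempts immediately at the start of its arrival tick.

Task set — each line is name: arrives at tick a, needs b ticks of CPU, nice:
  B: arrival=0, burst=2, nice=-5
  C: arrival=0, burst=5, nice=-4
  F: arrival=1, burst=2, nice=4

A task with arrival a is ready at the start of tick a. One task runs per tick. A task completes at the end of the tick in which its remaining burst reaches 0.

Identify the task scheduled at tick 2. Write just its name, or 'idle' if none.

running at tick 2 = C

t=0: ready={B,C} → run B
t=1: ready={B,C,F} → run B
t=2: ready={C,F} → run C
t=3: ready={C,F} → run C
t=4: ready={C,F} → run C
t=5: ready={C,F} → run C
t=6: ready={C,F} → run C
t=7: ready={F} → run F
t=8: ready={F} → run F
t=9: (idle)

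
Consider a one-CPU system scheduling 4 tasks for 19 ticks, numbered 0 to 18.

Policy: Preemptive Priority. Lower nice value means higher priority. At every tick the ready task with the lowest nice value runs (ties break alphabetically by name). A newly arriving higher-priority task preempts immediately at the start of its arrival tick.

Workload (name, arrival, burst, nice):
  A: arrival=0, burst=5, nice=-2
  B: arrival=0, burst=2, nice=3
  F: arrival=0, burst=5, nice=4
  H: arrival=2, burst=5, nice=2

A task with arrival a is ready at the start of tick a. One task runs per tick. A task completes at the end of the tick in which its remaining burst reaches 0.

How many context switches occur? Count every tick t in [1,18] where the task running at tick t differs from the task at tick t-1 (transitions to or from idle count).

t=0: ready={A,B,F} → run A
t=1: ready={A,B,F} → run A
t=2: ready={A,B,F,H} → run A
t=3: ready={A,B,F,H} → run A
t=4: ready={A,B,F,H} → run A
t=5: ready={B,F,H} → run H
t=6: ready={B,F,H} → run H
t=7: ready={B,F,H} → run H
t=8: ready={B,F,H} → run H
t=9: ready={B,F,H} → run H
t=10: ready={B,F} → run B
t=11: ready={B,F} → run B
t=12: ready={F} → run F
t=13: ready={F} → run F
t=14: ready={F} → run F
t=15: ready={F} → run F
t=16: ready={F} → run F
t=17: (idle)
t=18: (idle)

context switches = 4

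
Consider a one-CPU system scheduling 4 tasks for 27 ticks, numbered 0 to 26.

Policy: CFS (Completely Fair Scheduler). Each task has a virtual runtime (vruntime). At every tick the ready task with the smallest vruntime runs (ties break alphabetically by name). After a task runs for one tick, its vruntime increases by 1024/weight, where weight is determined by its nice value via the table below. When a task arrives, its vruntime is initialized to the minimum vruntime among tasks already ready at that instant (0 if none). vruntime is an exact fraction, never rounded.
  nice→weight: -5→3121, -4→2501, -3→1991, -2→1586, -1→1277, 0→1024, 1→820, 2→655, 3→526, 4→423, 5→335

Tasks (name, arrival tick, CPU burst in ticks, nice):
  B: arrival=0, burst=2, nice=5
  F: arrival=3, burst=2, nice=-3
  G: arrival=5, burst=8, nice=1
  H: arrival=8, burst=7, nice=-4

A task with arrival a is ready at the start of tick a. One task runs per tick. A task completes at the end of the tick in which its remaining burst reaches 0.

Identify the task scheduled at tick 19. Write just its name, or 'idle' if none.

running at tick 19 = G

t=0: vr[B=0] → run B
t=1: vr[B=1024/335] → run B
t=2: (idle)
t=3: vr[F=0] → run F
t=4: vr[F=1024/1991] → run F
t=5: vr[G=0] → run G
t=6: vr[G=256/205] → run G
t=7: vr[G=512/205] → run G
t=8: vr[G=768/205 H=768/205] → run G
t=9: vr[G=1024/205 H=768/205] → run H
t=10: vr[G=1024/205 H=51968/12505] → run H
t=11: vr[G=1024/205 H=57088/12505] → run H
t=12: vr[G=1024/205 H=62208/12505] → run H
t=13: vr[G=1024/205 H=67328/12505] → run G
t=14: vr[G=256/41 H=67328/12505] → run H
t=15: vr[G=256/41 H=72448/12505] → run H
t=16: vr[G=256/41 H=77568/12505] → run H
t=17: vr[G=256/41] → run G
t=18: vr[G=1536/205] → run G
t=19: vr[G=1792/205] → run G
t=20: (idle)
t=21: (idle)
t=22: (idle)
t=23: (idle)
t=24: (idle)
t=25: (idle)
t=26: (idle)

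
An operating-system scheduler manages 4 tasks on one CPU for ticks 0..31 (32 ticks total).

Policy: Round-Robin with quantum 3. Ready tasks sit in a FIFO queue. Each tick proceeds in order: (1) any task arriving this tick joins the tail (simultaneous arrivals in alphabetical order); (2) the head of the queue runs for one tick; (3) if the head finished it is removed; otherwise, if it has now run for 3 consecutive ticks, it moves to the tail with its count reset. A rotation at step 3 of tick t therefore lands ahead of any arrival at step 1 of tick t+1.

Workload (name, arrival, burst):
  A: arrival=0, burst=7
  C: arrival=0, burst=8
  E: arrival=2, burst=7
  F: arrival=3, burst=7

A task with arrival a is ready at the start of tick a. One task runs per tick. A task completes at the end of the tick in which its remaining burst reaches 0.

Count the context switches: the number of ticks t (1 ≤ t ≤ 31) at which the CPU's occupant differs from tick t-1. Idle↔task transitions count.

context switches = 12

t=0: queue=[A,C] q_used=0 → run A
t=1: queue=[A,C] q_used=1 → run A
t=2: queue=[A,C,E] q_used=2 → run A
t=3: queue=[C,E,A,F] q_used=0 → run C
t=4: queue=[C,E,A,F] q_used=1 → run C
t=5: queue=[C,E,A,F] q_used=2 → run C
t=6: queue=[E,A,F,C] q_used=0 → run E
t=7: queue=[E,A,F,C] q_used=1 → run E
t=8: queue=[E,A,F,C] q_used=2 → run E
t=9: queue=[A,F,C,E] q_used=0 → run A
t=10: queue=[A,F,C,E] q_used=1 → run A
t=11: queue=[A,F,C,E] q_used=2 → run A
t=12: queue=[F,C,E,A] q_used=0 → run F
t=13: queue=[F,C,E,A] q_used=1 → run F
t=14: queue=[F,C,E,A] q_used=2 → run F
t=15: queue=[C,E,A,F] q_used=0 → run C
t=16: queue=[C,E,A,F] q_used=1 → run C
t=17: queue=[C,E,A,F] q_used=2 → run C
t=18: queue=[E,A,F,C] q_used=0 → run E
t=19: queue=[E,A,F,C] q_used=1 → run E
t=20: queue=[E,A,F,C] q_used=2 → run E
t=21: queue=[A,F,C,E] q_used=0 → run A
t=22: queue=[F,C,E] q_used=0 → run F
t=23: queue=[F,C,E] q_used=1 → run F
t=24: queue=[F,C,E] q_used=2 → run F
t=25: queue=[C,E,F] q_used=0 → run C
t=26: queue=[C,E,F] q_used=1 → run C
t=27: queue=[E,F] q_used=0 → run E
t=28: queue=[F] q_used=0 → run F
t=29: (idle)
t=30: (idle)
t=31: (idle)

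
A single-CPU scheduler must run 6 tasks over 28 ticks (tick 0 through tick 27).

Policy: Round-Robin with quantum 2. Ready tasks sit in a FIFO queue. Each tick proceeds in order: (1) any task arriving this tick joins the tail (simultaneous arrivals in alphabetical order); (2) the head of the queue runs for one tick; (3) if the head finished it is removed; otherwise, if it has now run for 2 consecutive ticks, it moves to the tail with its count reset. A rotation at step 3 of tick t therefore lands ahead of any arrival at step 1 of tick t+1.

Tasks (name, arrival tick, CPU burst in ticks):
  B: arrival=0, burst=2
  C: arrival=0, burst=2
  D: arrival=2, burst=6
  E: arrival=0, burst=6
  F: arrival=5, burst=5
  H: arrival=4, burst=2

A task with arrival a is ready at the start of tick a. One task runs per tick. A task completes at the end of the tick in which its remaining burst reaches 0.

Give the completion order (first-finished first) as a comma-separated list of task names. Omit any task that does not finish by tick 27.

t=0: queue=[B,C,E] q_used=0 → run B
t=1: queue=[B,C,E] q_used=1 → run B
t=2: queue=[C,E,D] q_used=0 → run C
t=3: queue=[C,E,D] q_used=1 → run C
t=4: queue=[E,D,H] q_used=0 → run E
t=5: queue=[E,D,H,F] q_used=1 → run E
t=6: queue=[D,H,F,E] q_used=0 → run D
t=7: queue=[D,H,F,E] q_used=1 → run D
t=8: queue=[H,F,E,D] q_used=0 → run H
t=9: queue=[H,F,E,D] q_used=1 → run H
t=10: queue=[F,E,D] q_used=0 → run F
t=11: queue=[F,E,D] q_used=1 → run F
t=12: queue=[E,D,F] q_used=0 → run E
t=13: queue=[E,D,F] q_used=1 → run E
t=14: queue=[D,F,E] q_used=0 → run D
t=15: queue=[D,F,E] q_used=1 → run D
t=16: queue=[F,E,D] q_used=0 → run F
t=17: queue=[F,E,D] q_used=1 → run F
t=18: queue=[E,D,F] q_used=0 → run E
t=19: queue=[E,D,F] q_used=1 → run E
t=20: queue=[D,F] q_used=0 → run D
t=21: queue=[D,F] q_used=1 → run D
t=22: queue=[F] q_used=0 → run F
t=23: (idle)
t=24: (idle)
t=25: (idle)
t=26: (idle)
t=27: (idle)

completion order = B, C, H, E, D, F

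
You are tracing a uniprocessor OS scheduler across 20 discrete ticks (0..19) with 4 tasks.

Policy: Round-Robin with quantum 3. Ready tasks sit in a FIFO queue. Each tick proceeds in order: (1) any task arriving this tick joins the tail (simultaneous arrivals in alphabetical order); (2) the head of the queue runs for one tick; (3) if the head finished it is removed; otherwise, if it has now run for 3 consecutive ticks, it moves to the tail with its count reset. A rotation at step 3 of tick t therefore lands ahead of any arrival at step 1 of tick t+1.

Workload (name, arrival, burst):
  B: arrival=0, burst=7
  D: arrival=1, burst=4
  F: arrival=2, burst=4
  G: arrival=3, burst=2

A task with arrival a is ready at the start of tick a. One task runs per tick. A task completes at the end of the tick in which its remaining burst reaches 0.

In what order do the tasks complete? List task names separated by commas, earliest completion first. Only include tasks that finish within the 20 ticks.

completion order = G, D, F, B

t=0: queue=[B] q_used=0 → run B
t=1: queue=[B,D] q_used=1 → run B
t=2: queue=[B,D,F] q_used=2 → run B
t=3: queue=[D,F,B,G] q_used=0 → run D
t=4: queue=[D,F,B,G] q_used=1 → run D
t=5: queue=[D,F,B,G] q_used=2 → run D
t=6: queue=[F,B,G,D] q_used=0 → run F
t=7: queue=[F,B,G,D] q_used=1 → run F
t=8: queue=[F,B,G,D] q_used=2 → run F
t=9: queue=[B,G,D,F] q_used=0 → run B
t=10: queue=[B,G,D,F] q_used=1 → run B
t=11: queue=[B,G,D,F] q_used=2 → run B
t=12: queue=[G,D,F,B] q_used=0 → run G
t=13: queue=[G,D,F,B] q_used=1 → run G
t=14: queue=[D,F,B] q_used=0 → run D
t=15: queue=[F,B] q_used=0 → run F
t=16: queue=[B] q_used=0 → run B
t=17: (idle)
t=18: (idle)
t=19: (idle)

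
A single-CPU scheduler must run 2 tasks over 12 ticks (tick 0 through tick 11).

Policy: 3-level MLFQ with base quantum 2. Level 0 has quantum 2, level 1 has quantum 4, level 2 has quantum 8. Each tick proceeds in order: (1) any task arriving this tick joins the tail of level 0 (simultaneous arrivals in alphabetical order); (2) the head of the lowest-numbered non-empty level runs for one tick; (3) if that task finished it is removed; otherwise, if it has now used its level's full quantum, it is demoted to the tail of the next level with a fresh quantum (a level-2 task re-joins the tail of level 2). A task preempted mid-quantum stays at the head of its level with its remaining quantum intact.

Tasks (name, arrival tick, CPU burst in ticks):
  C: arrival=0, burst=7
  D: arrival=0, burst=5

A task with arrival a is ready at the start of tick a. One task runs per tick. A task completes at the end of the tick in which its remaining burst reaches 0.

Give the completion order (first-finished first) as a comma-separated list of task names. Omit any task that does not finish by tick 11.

completion order = D, C

t=0: L0/L1/L2 = CD/-/- → run C
t=1: L0/L1/L2 = CD/-/- → run C
t=2: L0/L1/L2 = D/C/- → run D
t=3: L0/L1/L2 = D/C/- → run D
t=4: L0/L1/L2 = -/CD/- → run C
t=5: L0/L1/L2 = -/CD/- → run C
t=6: L0/L1/L2 = -/CD/- → run C
t=7: L0/L1/L2 = -/CD/- → run C
t=8: L0/L1/L2 = -/D/C → run D
t=9: L0/L1/L2 = -/D/C → run D
t=10: L0/L1/L2 = -/D/C → run D
t=11: L0/L1/L2 = -/-/C → run C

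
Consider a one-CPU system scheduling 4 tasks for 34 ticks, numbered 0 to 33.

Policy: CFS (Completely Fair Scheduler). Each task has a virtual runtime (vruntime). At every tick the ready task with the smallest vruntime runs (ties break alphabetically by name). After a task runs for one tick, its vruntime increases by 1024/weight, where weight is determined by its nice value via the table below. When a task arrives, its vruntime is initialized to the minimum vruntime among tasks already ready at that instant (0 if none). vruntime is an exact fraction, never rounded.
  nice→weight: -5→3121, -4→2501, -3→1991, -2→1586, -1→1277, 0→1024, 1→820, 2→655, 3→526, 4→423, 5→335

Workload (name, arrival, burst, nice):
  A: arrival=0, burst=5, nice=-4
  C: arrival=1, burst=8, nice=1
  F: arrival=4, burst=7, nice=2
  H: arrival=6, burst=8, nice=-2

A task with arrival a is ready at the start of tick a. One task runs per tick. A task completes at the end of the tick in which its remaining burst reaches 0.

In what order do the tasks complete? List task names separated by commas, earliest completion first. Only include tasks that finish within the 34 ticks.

completion order = A, H, C, F

t=0: vr[A=0] → run A
t=1: vr[A=1024/2501 C=1024/2501] → run A
t=2: vr[A=2048/2501 C=1024/2501] → run C
t=3: vr[A=2048/2501 C=20736/12505] → run A
t=4: vr[A=3072/2501 C=20736/12505 F=3072/2501] → run A
t=5: vr[A=4096/2501 C=20736/12505 F=3072/2501] → run F
t=6: vr[A=4096/2501 C=20736/12505 F=4573184/1638155 H=4096/2501] → run A
t=7: vr[C=20736/12505 F=4573184/1638155 H=4096/2501] → run H
t=8: vr[C=20736/12505 F=4573184/1638155 H=74240/32513] → run C
t=9: vr[C=36352/12505 F=4573184/1638155 H=74240/32513] → run H
t=10: vr[C=36352/12505 F=4573184/1638155 H=95232/32513] → run F
t=11: vr[C=36352/12505 F=7134208/1638155 H=95232/32513] → run C
t=12: vr[C=51968/12505 F=7134208/1638155 H=95232/32513] → run H
t=13: vr[C=51968/12505 F=7134208/1638155 H=116224/32513] → run H
t=14: vr[C=51968/12505 F=7134208/1638155 H=137216/32513] → run C
t=15: vr[C=67584/12505 F=7134208/1638155 H=137216/32513] → run H
t=16: vr[C=67584/12505 F=7134208/1638155 H=158208/32513] → run F
t=17: vr[C=67584/12505 F=9695232/1638155 H=158208/32513] → run H
t=18: vr[C=67584/12505 F=9695232/1638155 H=179200/32513] → run C
t=19: vr[C=16640/2501 F=9695232/1638155 H=179200/32513] → run H
t=20: vr[C=16640/2501 F=9695232/1638155 H=200192/32513] → run F
t=21: vr[C=16640/2501 F=12256256/1638155 H=200192/32513] → run H
t=22: vr[C=16640/2501 F=12256256/1638155] → run C
t=23: vr[C=98816/12505 F=12256256/1638155] → run F
t=24: vr[C=98816/12505 F=2963456/327631] → run C
t=25: vr[C=114432/12505 F=2963456/327631] → run F
t=26: vr[C=114432/12505 F=17378304/1638155] → run C
t=27: vr[F=17378304/1638155] → run F
t=28: (idle)
t=29: (idle)
t=30: (idle)
t=31: (idle)
t=32: (idle)
t=33: (idle)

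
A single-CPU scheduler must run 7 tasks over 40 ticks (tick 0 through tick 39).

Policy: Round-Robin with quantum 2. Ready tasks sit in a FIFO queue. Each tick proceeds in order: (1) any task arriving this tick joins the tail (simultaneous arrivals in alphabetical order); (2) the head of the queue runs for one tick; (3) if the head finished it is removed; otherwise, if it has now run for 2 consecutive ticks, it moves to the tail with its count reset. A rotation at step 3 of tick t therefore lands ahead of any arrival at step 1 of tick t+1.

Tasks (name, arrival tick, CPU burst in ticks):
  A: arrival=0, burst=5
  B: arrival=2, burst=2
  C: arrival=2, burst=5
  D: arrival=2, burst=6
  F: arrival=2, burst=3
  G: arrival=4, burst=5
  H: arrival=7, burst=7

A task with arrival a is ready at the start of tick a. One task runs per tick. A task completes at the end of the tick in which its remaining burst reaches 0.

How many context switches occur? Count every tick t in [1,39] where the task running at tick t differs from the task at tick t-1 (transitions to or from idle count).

t=0: queue=[A] q_used=0 → run A
t=1: queue=[A] q_used=1 → run A
t=2: queue=[A,B,C,D,F] q_used=0 → run A
t=3: queue=[A,B,C,D,F] q_used=1 → run A
t=4: queue=[B,C,D,F,A,G] q_used=0 → run B
t=5: queue=[B,C,D,F,A,G] q_used=1 → run B
t=6: queue=[C,D,F,A,G] q_used=0 → run C
t=7: queue=[C,D,F,A,G,H] q_used=1 → run C
t=8: queue=[D,F,A,G,H,C] q_used=0 → run D
t=9: queue=[D,F,A,G,H,C] q_used=1 → run D
t=10: queue=[F,A,G,H,C,D] q_used=0 → run F
t=11: queue=[F,A,G,H,C,D] q_used=1 → run F
t=12: queue=[A,G,H,C,D,F] q_used=0 → run A
t=13: queue=[G,H,C,D,F] q_used=0 → run G
t=14: queue=[G,H,C,D,F] q_used=1 → run G
t=15: queue=[H,C,D,F,G] q_used=0 → run H
t=16: queue=[H,C,D,F,G] q_used=1 → run H
t=17: queue=[C,D,F,G,H] q_used=0 → run C
t=18: queue=[C,D,F,G,H] q_used=1 → run C
t=19: queue=[D,F,G,H,C] q_used=0 → run D
t=20: queue=[D,F,G,H,C] q_used=1 → run D
t=21: queue=[F,G,H,C,D] q_used=0 → run F
t=22: queue=[G,H,C,D] q_used=0 → run G
t=23: queue=[G,H,C,D] q_used=1 → run G
t=24: queue=[H,C,D,G] q_used=0 → run H
t=25: queue=[H,C,D,G] q_used=1 → run H
t=26: queue=[C,D,G,H] q_used=0 → run C
t=27: queue=[D,G,H] q_used=0 → run D
t=28: queue=[D,G,H] q_used=1 → run D
t=29: queue=[G,H] q_used=0 → run G
t=30: queue=[H] q_used=0 → run H
t=31: queue=[H] q_used=1 → run H
t=32: queue=[H] q_used=0 → run H
t=33: (idle)
t=34: (idle)
t=35: (idle)
t=36: (idle)
t=37: (idle)
t=38: (idle)
t=39: (idle)

context switches = 17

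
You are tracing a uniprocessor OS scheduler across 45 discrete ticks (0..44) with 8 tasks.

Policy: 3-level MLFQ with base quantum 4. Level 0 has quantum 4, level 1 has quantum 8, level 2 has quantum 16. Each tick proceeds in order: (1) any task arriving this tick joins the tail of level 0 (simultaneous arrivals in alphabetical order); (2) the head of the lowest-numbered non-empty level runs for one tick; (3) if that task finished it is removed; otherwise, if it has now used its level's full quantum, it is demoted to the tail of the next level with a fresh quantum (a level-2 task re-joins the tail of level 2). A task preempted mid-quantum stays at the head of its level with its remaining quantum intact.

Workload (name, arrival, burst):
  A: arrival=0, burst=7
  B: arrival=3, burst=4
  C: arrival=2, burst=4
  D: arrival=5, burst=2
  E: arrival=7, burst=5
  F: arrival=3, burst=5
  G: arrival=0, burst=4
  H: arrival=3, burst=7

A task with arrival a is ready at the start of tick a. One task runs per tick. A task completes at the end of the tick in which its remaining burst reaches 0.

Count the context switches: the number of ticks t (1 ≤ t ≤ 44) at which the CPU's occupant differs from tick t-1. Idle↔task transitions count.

t=0: L0/L1/L2 = AG/-/- → run A
t=1: L0/L1/L2 = AG/-/- → run A
t=2: L0/L1/L2 = AGC/-/- → run A
t=3: L0/L1/L2 = AGCBFH/-/- → run A
t=4: L0/L1/L2 = GCBFH/A/- → run G
t=5: L0/L1/L2 = GCBFHD/A/- → run G
t=6: L0/L1/L2 = GCBFHD/A/- → run G
t=7: L0/L1/L2 = GCBFHDE/A/- → run G
t=8: L0/L1/L2 = CBFHDE/A/- → run C
t=9: L0/L1/L2 = CBFHDE/A/- → run C
t=10: L0/L1/L2 = CBFHDE/A/- → run C
t=11: L0/L1/L2 = CBFHDE/A/- → run C
t=12: L0/L1/L2 = BFHDE/A/- → run B
t=13: L0/L1/L2 = BFHDE/A/- → run B
t=14: L0/L1/L2 = BFHDE/A/- → run B
t=15: L0/L1/L2 = BFHDE/A/- → run B
t=16: L0/L1/L2 = FHDE/A/- → run F
t=17: L0/L1/L2 = FHDE/A/- → run F
t=18: L0/L1/L2 = FHDE/A/- → run F
t=19: L0/L1/L2 = FHDE/A/- → run F
t=20: L0/L1/L2 = HDE/AF/- → run H
t=21: L0/L1/L2 = HDE/AF/- → run H
t=22: L0/L1/L2 = HDE/AF/- → run H
t=23: L0/L1/L2 = HDE/AF/- → run H
t=24: L0/L1/L2 = DE/AFH/- → run D
t=25: L0/L1/L2 = DE/AFH/- → run D
t=26: L0/L1/L2 = E/AFH/- → run E
t=27: L0/L1/L2 = E/AFH/- → run E
t=28: L0/L1/L2 = E/AFH/- → run E
t=29: L0/L1/L2 = E/AFH/- → run E
t=30: L0/L1/L2 = -/AFHE/- → run A
t=31: L0/L1/L2 = -/AFHE/- → run A
t=32: L0/L1/L2 = -/AFHE/- → run A
t=33: L0/L1/L2 = -/FHE/- → run F
t=34: L0/L1/L2 = -/HE/- → run H
t=35: L0/L1/L2 = -/HE/- → run H
t=36: L0/L1/L2 = -/HE/- → run H
t=37: L0/L1/L2 = -/E/- → run E
t=38: (idle)
t=39: (idle)
t=40: (idle)
t=41: (idle)
t=42: (idle)
t=43: (idle)
t=44: (idle)

context switches = 12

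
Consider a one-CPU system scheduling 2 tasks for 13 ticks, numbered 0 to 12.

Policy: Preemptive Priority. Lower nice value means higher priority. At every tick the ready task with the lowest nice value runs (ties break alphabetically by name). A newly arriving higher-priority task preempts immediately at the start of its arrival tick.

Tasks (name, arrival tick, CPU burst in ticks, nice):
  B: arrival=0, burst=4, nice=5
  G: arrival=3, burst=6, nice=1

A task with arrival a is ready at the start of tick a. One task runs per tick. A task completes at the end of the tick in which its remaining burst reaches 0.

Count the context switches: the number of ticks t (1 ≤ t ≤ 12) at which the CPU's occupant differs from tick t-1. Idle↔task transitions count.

context switches = 3

t=0: ready={B} → run B
t=1: ready={B} → run B
t=2: ready={B} → run B
t=3: ready={B,G} → run G
t=4: ready={B,G} → run G
t=5: ready={B,G} → run G
t=6: ready={B,G} → run G
t=7: ready={B,G} → run G
t=8: ready={B,G} → run G
t=9: ready={B} → run B
t=10: (idle)
t=11: (idle)
t=12: (idle)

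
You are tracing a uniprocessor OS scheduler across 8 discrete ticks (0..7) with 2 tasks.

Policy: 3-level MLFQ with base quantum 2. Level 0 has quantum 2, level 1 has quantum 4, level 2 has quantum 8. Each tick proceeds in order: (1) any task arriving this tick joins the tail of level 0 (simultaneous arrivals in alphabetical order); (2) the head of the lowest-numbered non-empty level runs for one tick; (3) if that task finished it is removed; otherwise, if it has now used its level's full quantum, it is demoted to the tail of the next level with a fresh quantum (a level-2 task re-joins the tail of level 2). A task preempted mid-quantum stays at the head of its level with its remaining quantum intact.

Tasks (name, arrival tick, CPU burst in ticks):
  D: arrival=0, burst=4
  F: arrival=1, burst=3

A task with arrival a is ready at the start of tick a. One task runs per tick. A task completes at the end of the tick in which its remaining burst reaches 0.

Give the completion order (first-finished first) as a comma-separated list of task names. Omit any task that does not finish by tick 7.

t=0: L0/L1/L2 = D/-/- → run D
t=1: L0/L1/L2 = DF/-/- → run D
t=2: L0/L1/L2 = F/D/- → run F
t=3: L0/L1/L2 = F/D/- → run F
t=4: L0/L1/L2 = -/DF/- → run D
t=5: L0/L1/L2 = -/DF/- → run D
t=6: L0/L1/L2 = -/F/- → run F
t=7: (idle)

completion order = D, F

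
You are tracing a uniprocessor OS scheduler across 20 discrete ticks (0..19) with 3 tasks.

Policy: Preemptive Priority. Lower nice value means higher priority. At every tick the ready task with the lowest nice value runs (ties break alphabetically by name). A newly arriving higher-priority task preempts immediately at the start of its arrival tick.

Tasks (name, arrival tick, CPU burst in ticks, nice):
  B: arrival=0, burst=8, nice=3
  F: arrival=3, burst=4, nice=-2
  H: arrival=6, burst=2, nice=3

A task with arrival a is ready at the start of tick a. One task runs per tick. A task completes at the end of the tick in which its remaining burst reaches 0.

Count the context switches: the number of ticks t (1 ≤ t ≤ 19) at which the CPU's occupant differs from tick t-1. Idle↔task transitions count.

t=0: ready={B} → run B
t=1: ready={B} → run B
t=2: ready={B} → run B
t=3: ready={B,F} → run F
t=4: ready={B,F} → run F
t=5: ready={B,F} → run F
t=6: ready={B,F,H} → run F
t=7: ready={B,H} → run B
t=8: ready={B,H} → run B
t=9: ready={B,H} → run B
t=10: ready={B,H} → run B
t=11: ready={B,H} → run B
t=12: ready={H} → run H
t=13: ready={H} → run H
t=14: (idle)
t=15: (idle)
t=16: (idle)
t=17: (idle)
t=18: (idle)
t=19: (idle)

context switches = 4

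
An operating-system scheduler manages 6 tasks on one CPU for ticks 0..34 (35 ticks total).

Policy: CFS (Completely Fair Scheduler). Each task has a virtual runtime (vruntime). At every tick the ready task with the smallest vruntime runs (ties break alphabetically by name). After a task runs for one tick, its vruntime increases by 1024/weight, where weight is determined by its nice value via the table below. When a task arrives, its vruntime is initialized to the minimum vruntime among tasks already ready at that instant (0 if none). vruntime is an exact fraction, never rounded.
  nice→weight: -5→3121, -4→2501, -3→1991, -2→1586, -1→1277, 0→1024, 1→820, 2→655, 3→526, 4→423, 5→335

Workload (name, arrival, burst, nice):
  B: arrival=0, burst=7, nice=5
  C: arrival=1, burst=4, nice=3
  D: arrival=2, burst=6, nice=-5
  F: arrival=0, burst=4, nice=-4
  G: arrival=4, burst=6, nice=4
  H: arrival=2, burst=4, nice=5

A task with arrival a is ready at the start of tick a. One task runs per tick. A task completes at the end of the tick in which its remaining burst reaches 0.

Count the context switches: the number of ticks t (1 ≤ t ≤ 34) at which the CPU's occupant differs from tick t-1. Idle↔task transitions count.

t=0: vr[B=0 F=0] → run B
t=1: vr[B=1024/335 C=0 F=0] → run C
t=2: vr[B=1024/335 C=512/263 D=0 F=0 H=0] → run D
t=3: vr[B=1024/335 C=512/263 D=1024/3121 F=0 H=0] → run F
t=4: vr[B=1024/335 C=512/263 D=1024/3121 F=1024/2501 G=0 H=0] → run G
t=5: vr[B=1024/335 C=512/263 D=1024/3121 F=1024/2501 G=1024/423 H=0] → run H
t=6: vr[B=1024/335 C=512/263 D=1024/3121 F=1024/2501 G=1024/423 H=1024/335] → run D
t=7: vr[B=1024/335 C=512/263 D=2048/3121 F=1024/2501 G=1024/423 H=1024/335] → run F
t=8: vr[B=1024/335 C=512/263 D=2048/3121 F=2048/2501 G=1024/423 H=1024/335] → run D
t=9: vr[B=1024/335 C=512/263 D=3072/3121 F=2048/2501 G=1024/423 H=1024/335] → run F
t=10: vr[B=1024/335 C=512/263 D=3072/3121 F=3072/2501 G=1024/423 H=1024/335] → run D
t=11: vr[B=1024/335 C=512/263 D=4096/3121 F=3072/2501 G=1024/423 H=1024/335] → run F
t=12: vr[B=1024/335 C=512/263 D=4096/3121 G=1024/423 H=1024/335] → run D
t=13: vr[B=1024/335 C=512/263 D=5120/3121 G=1024/423 H=1024/335] → run D
t=14: vr[B=1024/335 C=512/263 G=1024/423 H=1024/335] → run C
t=15: vr[B=1024/335 C=1024/263 G=1024/423 H=1024/335] → run G
t=16: vr[B=1024/335 C=1024/263 G=2048/423 H=1024/335] → run B
t=17: vr[B=2048/335 C=1024/263 G=2048/423 H=1024/335] → run H
t=18: vr[B=2048/335 C=1024/263 G=2048/423 H=2048/335] → run C
t=19: vr[B=2048/335 C=1536/263 G=2048/423 H=2048/335] → run G
t=20: vr[B=2048/335 C=1536/263 G=1024/141 H=2048/335] → run C
t=21: vr[B=2048/335 G=1024/141 H=2048/335] → run B
t=22: vr[B=3072/335 G=1024/141 H=2048/335] → run H
t=23: vr[B=3072/335 G=1024/141 H=3072/335] → run G
t=24: vr[B=3072/335 G=4096/423 H=3072/335] → run B
t=25: vr[B=4096/335 G=4096/423 H=3072/335] → run H
t=26: vr[B=4096/335 G=4096/423] → run G
t=27: vr[B=4096/335 G=5120/423] → run G
t=28: vr[B=4096/335] → run B
t=29: vr[B=1024/67] → run B
t=30: vr[B=6144/335] → run B
t=31: (idle)
t=32: (idle)
t=33: (idle)
t=34: (idle)

context switches = 27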